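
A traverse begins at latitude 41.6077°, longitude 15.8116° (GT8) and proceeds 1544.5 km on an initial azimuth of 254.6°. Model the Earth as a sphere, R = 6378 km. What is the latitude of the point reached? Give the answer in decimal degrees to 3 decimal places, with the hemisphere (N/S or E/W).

36.658°N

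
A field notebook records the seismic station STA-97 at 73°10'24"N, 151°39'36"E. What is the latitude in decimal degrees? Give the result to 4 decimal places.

73° + 10′/60 + 24″/3600 = 73 + 0.16667 + 0.00667 = 73.1733°

73.1733°N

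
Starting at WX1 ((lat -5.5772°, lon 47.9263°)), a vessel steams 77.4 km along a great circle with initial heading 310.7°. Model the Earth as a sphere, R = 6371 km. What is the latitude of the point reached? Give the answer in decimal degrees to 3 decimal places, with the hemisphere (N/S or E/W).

δ = d/R = 77.4/6371 = 0.012149 rad
φ₂ = arcsin(sin φ₁ cos δ + cos φ₁ sin δ cos θ)
   = arcsin(-0.09719·0.99993 + 0.99527·0.01215·0.65210) = -5.12306°
λ₂ = λ₁ + atan2(sin θ sin δ cos φ₁, cos δ − sin φ₁ sin φ₂) = 47.39647°

5.123°S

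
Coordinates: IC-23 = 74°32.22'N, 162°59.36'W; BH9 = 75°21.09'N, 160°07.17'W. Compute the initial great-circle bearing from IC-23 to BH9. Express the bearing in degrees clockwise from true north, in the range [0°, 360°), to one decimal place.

IC-23: φ = +74.53700°, λ = -162.98933°
BH9: φ = +75.35150°, λ = -160.11950°
Δλ = 2.8698°
y = sin Δλ · cos φ₂ = 0.012661
x = cos φ₁ sin φ₂ − sin φ₁ cos φ₂ cos Δλ = 0.014521
θ = atan2(y, x) = 41.0865° → 41.0865° (mod 360°)

41.1°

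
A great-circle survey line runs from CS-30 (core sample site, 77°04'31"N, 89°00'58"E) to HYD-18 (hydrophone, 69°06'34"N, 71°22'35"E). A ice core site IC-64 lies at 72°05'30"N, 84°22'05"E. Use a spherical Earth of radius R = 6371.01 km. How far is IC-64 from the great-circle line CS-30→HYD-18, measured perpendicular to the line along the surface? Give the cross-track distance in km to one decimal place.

CS-30: φ = +77.07528°, λ = +89.01611°
HYD-18: φ = +69.10944°, λ = +71.37639°
IC-64: φ = +72.09167°, λ = +84.36806°
δ₁₃ = central angle CS-30→IC-64 = 0.089546 rad  (haversine)
θ₁₃ = bearing CS-30→IC-64 = 196.179°,  θ₁₂ = bearing CS-30→HYD-18 = 221.475°
dₓₜ = R·arcsin(sin δ₁₃ · sin(θ₁₃ − θ₁₂)) = 6371.01·arcsin(0.08943·sin(-25.296°)) = -243.508 km
|dₓₜ| = 243.508 km

243.5 km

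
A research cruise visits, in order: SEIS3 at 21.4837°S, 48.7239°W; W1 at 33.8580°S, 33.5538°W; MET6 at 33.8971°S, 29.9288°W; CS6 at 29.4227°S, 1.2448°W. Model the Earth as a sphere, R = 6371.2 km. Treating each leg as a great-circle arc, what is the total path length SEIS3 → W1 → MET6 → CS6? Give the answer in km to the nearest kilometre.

SEIS3→W1: c = 0.318068 rad, d = 2026.47 km
W1→MET6: c = 0.052529 rad, d = 334.67 km
MET6→CS6: c = 0.431766 rad, d = 2750.87 km
Total = 2026.47 + 334.67 + 2750.87 = 5112.01 km

5112 km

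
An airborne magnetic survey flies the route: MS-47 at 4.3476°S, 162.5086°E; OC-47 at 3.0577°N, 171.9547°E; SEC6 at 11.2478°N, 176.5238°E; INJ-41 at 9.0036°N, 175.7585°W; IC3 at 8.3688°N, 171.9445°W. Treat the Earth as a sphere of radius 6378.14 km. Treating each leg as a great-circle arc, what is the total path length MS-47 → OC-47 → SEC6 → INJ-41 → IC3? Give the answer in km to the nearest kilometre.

3685 km

MS-47→OC-47: c = 0.209390 rad, d = 1335.52 km
OC-47→SEC6: c = 0.163348 rad, d = 1041.86 km
SEC6→INJ-41: c = 0.138253 rad, d = 881.80 km
INJ-41→IC3: c = 0.066729 rad, d = 425.61 km
Total = 1335.52 + 1041.86 + 881.80 + 425.61 = 3684.78 km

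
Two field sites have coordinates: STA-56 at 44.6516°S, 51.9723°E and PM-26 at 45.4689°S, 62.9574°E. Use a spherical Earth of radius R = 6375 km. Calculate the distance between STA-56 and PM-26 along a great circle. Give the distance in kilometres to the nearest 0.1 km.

867.4 km

Δφ = -0.8173°,  Δλ = 10.9851°
a = sin²(Δφ/2) + cos φ₁ cos φ₂ sin²(Δλ/2) = 0.004622
c = 2·arcsin(√a) = 0.136069 rad = 7.7962°
d = R·c = 6375 × 0.136069 = 867.4 km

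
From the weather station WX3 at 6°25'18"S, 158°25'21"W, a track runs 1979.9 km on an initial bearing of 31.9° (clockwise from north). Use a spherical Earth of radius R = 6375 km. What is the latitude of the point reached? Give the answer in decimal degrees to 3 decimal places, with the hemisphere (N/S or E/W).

WX3: φ = -6.42167°, λ = -158.42250°
δ = d/R = 1979.9/6375 = 0.310573 rad
φ₂ = arcsin(sin φ₁ cos δ + cos φ₁ sin δ cos θ)
   = arcsin(-0.11184·0.95216 + 0.99373·0.30560·0.84897) = 8.70385°
λ₂ = λ₁ + atan2(sin θ sin δ cos φ₁, cos δ − sin φ₁ sin φ₂) = -149.01970°

8.704°N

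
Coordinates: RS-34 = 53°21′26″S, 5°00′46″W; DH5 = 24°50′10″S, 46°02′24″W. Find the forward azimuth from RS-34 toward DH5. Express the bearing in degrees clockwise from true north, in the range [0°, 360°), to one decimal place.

RS-34: φ = -53.35722°, λ = -5.01278°
DH5: φ = -24.83611°, λ = -46.04000°
Δλ = -41.0272°
y = sin Δλ · cos φ₂ = -0.595707
x = cos φ₁ sin φ₂ − sin φ₁ cos φ₂ cos Δλ = 0.298644
θ = atan2(y, x) = -63.3742° → 296.6258° (mod 360°)

296.6°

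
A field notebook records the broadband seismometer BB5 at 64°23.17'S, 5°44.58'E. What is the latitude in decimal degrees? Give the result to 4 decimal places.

64.3862°S

64° + 23.17′/60 = 64 + 0.38617 = 64.3862°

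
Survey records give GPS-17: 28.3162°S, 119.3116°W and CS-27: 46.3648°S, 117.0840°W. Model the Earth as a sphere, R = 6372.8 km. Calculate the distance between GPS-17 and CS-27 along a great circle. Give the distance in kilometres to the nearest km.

Δφ = -18.0486°,  Δλ = 2.2276°
a = sin²(Δφ/2) + cos φ₁ cos φ₂ sin²(Δλ/2) = 0.024833
c = 2·arcsin(√a) = 0.316486 rad = 18.1333°
d = R·c = 6372.8 × 0.316486 = 2016.9 km

2017 km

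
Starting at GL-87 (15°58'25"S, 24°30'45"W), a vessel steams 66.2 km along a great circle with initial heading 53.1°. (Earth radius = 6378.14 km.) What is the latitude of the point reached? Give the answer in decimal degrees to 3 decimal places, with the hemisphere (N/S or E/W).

15.616°S

GL-87: φ = -15.97361°, λ = -24.51250°
δ = d/R = 66.2/6378.14 = 0.010379 rad
φ₂ = arcsin(sin φ₁ cos δ + cos φ₁ sin δ cos θ)
   = arcsin(-0.27519·0.99995 + 0.96139·0.01038·0.60042) = -15.61599°
λ₂ = λ₁ + atan2(sin θ sin δ cos φ₁, cos δ − sin φ₁ sin φ₂) = -24.01872°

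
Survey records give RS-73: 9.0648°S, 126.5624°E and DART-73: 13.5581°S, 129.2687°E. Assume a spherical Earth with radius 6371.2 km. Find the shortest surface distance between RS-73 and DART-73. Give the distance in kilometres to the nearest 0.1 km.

580.2 km

Δφ = -4.4933°,  Δλ = 2.7063°
a = sin²(Δφ/2) + cos φ₁ cos φ₂ sin²(Δλ/2) = 0.002072
c = 2·arcsin(√a) = 0.091072 rad = 5.2180°
d = R·c = 6371.2 × 0.091072 = 580.2 km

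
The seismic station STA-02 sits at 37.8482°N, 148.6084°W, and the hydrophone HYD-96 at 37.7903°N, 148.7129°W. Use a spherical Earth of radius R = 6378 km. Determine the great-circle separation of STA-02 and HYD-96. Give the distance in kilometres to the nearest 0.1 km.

11.2 km

Δφ = -0.0579°,  Δλ = -0.1045°
a = sin²(Δφ/2) + cos φ₁ cos φ₂ sin²(Δλ/2) = 0.000001
c = 2·arcsin(√a) = 0.001760 rad = 0.1008°
d = R·c = 6378 × 0.001760 = 11.2 km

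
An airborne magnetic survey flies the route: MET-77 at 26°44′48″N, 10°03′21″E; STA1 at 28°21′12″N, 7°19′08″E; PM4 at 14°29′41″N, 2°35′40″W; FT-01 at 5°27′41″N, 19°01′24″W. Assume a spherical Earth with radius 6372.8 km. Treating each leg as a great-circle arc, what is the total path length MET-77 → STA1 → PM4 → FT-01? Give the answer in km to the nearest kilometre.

MET-77: φ = +26.74667°, λ = +10.05583°
STA1: φ = +28.35333°, λ = +7.31889°
PM4: φ = +14.49472°, λ = -2.59444°
FT-01: φ = +5.46139°, λ = -19.02333°
MET-77→STA1: c = 0.050791 rad, d = 323.68 km
STA1→PM4: c = 0.290264 rad, d = 1849.79 km
PM4→FT-01: c = 0.323125 rad, d = 2059.21 km
Total = 323.68 + 1849.79 + 2059.21 = 4232.69 km

4233 km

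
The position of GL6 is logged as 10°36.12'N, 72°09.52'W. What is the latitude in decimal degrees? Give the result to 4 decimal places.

10.6020°N

10° + 36.12′/60 = 10 + 0.60200 = 10.6020°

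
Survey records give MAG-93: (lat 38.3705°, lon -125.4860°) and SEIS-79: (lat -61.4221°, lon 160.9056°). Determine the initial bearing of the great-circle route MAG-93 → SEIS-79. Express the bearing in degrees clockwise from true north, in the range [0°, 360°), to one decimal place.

210.7°

Δλ = -73.6084°
y = sin Δλ · cos φ₂ = -0.458911
x = cos φ₁ sin φ₂ − sin φ₁ cos φ₂ cos Δλ = -0.772290
θ = atan2(y, x) = -149.2804° → 210.7196° (mod 360°)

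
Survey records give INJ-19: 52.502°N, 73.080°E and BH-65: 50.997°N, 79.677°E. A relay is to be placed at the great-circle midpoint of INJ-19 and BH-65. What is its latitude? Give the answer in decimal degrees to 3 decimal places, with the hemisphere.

51.796°N

Bx = cos φ₂ cos Δλ = 0.625194,  By = cos φ₂ sin Δλ = 0.072304
φₘ = atan2(sin φ₁ + sin φ₂, √((cos φ₁ + Bx)² + By²)) = 51.79567°
λₘ = λ₁ + atan2(By, cos φ₁ + Bx) = 76.43352°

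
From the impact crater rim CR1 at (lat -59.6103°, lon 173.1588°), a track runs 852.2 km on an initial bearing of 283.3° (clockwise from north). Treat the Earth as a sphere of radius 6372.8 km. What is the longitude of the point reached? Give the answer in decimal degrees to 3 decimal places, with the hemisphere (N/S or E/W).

δ = d/R = 852.2/6372.8 = 0.133725 rad
φ₂ = arcsin(sin φ₁ cos δ + cos φ₁ sin δ cos θ)
   = arcsin(-0.86260·0.99107 + 0.50588·0.13333·0.23005) = -57.07548°
λ₂ = λ₁ + atan2(sin θ sin δ cos φ₁, cos δ − sin φ₁ sin φ₂) = 159.34801°

159.348°E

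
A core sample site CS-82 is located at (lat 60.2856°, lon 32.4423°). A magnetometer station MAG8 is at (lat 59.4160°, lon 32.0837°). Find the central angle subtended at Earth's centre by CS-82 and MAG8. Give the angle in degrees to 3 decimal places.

0.888°

Δφ = -0.8696°,  Δλ = -0.3586°
a = sin²(Δφ/2) + cos φ₁ cos φ₂ sin²(Δλ/2) = 0.000060
c = 2·arcsin(√a) = 0.015499 rad = 0.8881°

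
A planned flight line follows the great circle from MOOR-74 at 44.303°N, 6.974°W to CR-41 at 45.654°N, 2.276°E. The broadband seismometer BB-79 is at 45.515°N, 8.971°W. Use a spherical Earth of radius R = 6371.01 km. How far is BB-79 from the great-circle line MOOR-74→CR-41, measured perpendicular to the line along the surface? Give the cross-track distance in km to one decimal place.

172.1 km

δ₁₃ = central angle MOOR-74→BB-79 = 0.032507 rad  (haversine)
θ₁₃ = bearing MOOR-74→BB-79 = 311.296°,  θ₁₂ = bearing MOOR-74→CR-41 = 75.086°
dₓₜ = R·arcsin(sin δ₁₃ · sin(θ₁₃ − θ₁₂)) = 6371.01·arcsin(0.03250·sin(236.210°)) = -172.109 km
|dₓₜ| = 172.109 km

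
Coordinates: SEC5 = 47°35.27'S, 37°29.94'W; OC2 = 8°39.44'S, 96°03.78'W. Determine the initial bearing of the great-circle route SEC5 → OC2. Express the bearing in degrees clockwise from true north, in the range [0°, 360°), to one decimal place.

SEC5: φ = -47.58783°, λ = -37.49900°
OC2: φ = -8.65733°, λ = -96.06300°
Δλ = -58.5640°
y = sin Δλ · cos φ₂ = -0.843502
x = cos φ₁ sin φ₂ − sin φ₁ cos φ₂ cos Δλ = 0.279154
θ = atan2(y, x) = -71.6882° → 288.3118° (mod 360°)

288.3°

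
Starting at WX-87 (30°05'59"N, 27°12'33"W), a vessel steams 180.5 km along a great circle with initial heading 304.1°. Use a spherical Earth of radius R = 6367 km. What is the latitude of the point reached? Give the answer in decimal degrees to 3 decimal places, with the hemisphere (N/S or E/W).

31.001°N

WX-87: φ = +30.09972°, λ = -27.20917°
δ = d/R = 180.5/6367 = 0.028349 rad
φ₂ = arcsin(sin φ₁ cos δ + cos φ₁ sin δ cos θ)
   = arcsin(0.50151·0.99960 + 0.86515·0.02835·0.56064) = 31.00104°
λ₂ = λ₁ + atan2(sin θ sin δ cos φ₁, cos δ − sin φ₁ sin φ₂) = -28.77831°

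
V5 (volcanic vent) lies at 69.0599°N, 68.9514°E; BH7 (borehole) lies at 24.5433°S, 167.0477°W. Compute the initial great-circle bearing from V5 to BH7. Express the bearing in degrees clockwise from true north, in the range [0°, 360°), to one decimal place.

Δλ = 124.0009°
y = sin Δλ · cos φ₂ = 0.754124
x = cos φ₁ sin φ₂ − sin φ₁ cos φ₂ cos Δλ = 0.326631
θ = atan2(y, x) = 66.5813° → 66.5813° (mod 360°)

66.6°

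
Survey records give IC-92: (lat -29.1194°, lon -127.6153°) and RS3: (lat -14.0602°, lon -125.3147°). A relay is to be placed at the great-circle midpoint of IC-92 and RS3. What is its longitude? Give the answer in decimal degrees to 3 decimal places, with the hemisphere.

Bx = cos φ₂ cos Δλ = 0.969259,  By = cos φ₂ sin Δλ = 0.038940
φₘ = atan2(sin φ₁ + sin φ₂, √((cos φ₁ + Bx)² + By²)) = -21.59374°
λₘ = λ₁ + atan2(By, cos φ₁ + Bx) = -126.40482°

126.405°W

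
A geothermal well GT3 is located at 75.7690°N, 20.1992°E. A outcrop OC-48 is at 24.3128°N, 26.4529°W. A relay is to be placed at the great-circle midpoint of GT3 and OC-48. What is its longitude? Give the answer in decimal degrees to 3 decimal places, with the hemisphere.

Bx = cos φ₂ cos Δλ = 0.625548,  By = cos φ₂ sin Δλ = -0.662705
φₘ = atan2(sin φ₁ + sin φ₂, √((cos φ₁ + Bx)² + By²)) = 51.59591°
λₘ = λ₁ + atan2(By, cos φ₁ + Bx) = -17.05463°

17.055°W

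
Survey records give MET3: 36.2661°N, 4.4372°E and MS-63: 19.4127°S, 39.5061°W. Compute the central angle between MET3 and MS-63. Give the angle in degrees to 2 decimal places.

69.46°

Δφ = -55.6788°,  Δλ = -43.9433°
a = sin²(Δφ/2) + cos φ₁ cos φ₂ sin²(Δλ/2) = 0.324536
c = 2·arcsin(√a) = 1.212234 rad = 69.4559°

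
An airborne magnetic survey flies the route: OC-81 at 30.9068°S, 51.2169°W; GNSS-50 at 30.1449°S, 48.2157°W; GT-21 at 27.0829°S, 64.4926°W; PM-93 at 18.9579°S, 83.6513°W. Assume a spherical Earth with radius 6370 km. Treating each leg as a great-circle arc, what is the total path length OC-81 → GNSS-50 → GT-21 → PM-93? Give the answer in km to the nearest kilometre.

OC-81→GNSS-50: c = 0.047038 rad, d = 299.63 km
GNSS-50→GT-21: c = 0.254807 rad, d = 1623.12 km
GT-21→PM-93: c = 0.338290 rad, d = 2154.91 km
Total = 299.63 + 1623.12 + 2154.91 = 4077.66 km

4078 km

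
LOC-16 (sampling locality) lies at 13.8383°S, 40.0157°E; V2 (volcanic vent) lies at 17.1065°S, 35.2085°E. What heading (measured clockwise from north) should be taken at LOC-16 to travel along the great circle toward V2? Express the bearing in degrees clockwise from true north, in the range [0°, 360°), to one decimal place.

234.2°

Δλ = -4.8072°
y = sin Δλ · cos φ₂ = -0.080096
x = cos φ₁ sin φ₂ − sin φ₁ cos φ₂ cos Δλ = -0.057814
θ = atan2(y, x) = -125.8223° → 234.1777° (mod 360°)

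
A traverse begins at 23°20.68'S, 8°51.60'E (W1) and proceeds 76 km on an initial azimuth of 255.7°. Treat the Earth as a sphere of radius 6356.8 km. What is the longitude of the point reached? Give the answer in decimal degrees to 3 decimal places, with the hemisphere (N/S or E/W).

8.136°E

W1: φ = -23.34467°, λ = +8.86000°
δ = d/R = 76/6356.8 = 0.011956 rad
φ₂ = arcsin(sin φ₁ cos δ + cos φ₁ sin δ cos θ)
   = arcsin(-0.39626·0.99993 + 0.91814·0.01196·-0.24700) = -23.51220°
λ₂ = λ₁ + atan2(sin θ sin δ cos φ₁, cos δ − sin φ₁ sin φ₂) = 8.13611°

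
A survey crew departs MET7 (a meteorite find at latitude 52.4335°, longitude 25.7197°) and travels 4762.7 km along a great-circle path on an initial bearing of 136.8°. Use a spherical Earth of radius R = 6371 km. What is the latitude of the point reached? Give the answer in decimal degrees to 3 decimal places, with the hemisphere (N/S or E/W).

16.209°N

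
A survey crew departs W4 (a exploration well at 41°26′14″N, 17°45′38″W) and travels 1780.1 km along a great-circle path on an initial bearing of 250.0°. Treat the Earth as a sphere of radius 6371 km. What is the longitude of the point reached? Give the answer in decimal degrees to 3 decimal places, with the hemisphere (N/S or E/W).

36.073°W

W4: φ = +41.43722°, λ = -17.76056°
δ = d/R = 1780.1/6371 = 0.279407 rad
φ₂ = arcsin(sin φ₁ cos δ + cos φ₁ sin δ cos θ)
   = arcsin(0.66180·0.96122 + 0.74968·0.27579·-0.34202) = 34.43152°
λ₂ = λ₁ + atan2(sin θ sin δ cos φ₁, cos δ − sin φ₁ sin φ₂) = -36.07312°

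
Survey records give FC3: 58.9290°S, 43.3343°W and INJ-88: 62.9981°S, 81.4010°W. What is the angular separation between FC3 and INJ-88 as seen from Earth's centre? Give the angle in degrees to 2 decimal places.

Δφ = -4.0691°,  Δλ = -38.0667°
a = sin²(Δφ/2) + cos φ₁ cos φ₂ sin²(Δλ/2) = 0.026181
c = 2·arcsin(√a) = 0.325040 rad = 18.6234°

18.62°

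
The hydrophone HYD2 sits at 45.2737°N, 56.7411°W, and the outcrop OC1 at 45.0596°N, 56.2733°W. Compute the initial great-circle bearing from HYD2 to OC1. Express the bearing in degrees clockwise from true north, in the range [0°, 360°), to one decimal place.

122.8°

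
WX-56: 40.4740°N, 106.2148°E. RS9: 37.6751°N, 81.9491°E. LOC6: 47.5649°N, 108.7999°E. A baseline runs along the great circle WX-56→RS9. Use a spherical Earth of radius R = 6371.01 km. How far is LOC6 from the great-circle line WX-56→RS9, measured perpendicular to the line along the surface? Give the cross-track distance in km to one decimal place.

789.2 km

δ₁₃ = central angle WX-56→LOC6 = 0.127921 rad  (haversine)
θ₁₃ = bearing WX-56→LOC6 = 13.801°,  θ₁₂ = bearing WX-56→RS9 = 269.394°
dₓₜ = R·arcsin(sin δ₁₃ · sin(θ₁₃ − θ₁₂)) = 6371.01·arcsin(0.12757·sin(-255.593°)) = 789.224 km
|dₓₜ| = 789.224 km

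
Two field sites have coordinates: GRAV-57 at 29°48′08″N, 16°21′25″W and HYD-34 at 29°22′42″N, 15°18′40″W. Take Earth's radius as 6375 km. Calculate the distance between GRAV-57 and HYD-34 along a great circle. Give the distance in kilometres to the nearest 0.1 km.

GRAV-57: φ = +29.80222°, λ = -16.35694°
HYD-34: φ = +29.37833°, λ = -15.31111°
Δφ = -0.4239°,  Δλ = 1.0458°
a = sin²(Δφ/2) + cos φ₁ cos φ₂ sin²(Δλ/2) = 0.000077
c = 2·arcsin(√a) = 0.017512 rad = 1.0034°
d = R·c = 6375 × 0.017512 = 111.6 km

111.6 km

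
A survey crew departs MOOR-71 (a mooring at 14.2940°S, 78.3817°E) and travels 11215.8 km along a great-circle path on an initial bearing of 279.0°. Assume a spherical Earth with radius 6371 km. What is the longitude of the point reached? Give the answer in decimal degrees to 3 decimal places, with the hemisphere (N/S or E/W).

δ = d/R = 11215.8/6371 = 1.760446 rad
φ₂ = arcsin(sin φ₁ cos δ + cos φ₁ sin δ cos θ)
   = arcsin(-0.24690·-0.18851 + 0.96904·0.98207·0.15643) = 11.26910°
λ₂ = λ₁ + atan2(sin θ sin δ cos φ₁, cos δ − sin φ₁ sin φ₂) = -20.10578°

20.106°W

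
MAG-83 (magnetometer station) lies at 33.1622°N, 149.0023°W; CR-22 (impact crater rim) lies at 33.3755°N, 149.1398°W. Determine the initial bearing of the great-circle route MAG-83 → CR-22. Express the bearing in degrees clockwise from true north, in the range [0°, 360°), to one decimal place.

331.7°

Δλ = -0.1375°
y = sin Δλ · cos φ₂ = -0.002004
x = cos φ₁ sin φ₂ − sin φ₁ cos φ₂ cos Δλ = 0.003724
θ = atan2(y, x) = -28.2861° → 331.7139° (mod 360°)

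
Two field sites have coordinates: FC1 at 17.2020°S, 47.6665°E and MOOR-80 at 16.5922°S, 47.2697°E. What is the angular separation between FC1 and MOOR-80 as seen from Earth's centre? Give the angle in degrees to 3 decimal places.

0.718°

Δφ = 0.6098°,  Δλ = -0.3968°
a = sin²(Δφ/2) + cos φ₁ cos φ₂ sin²(Δλ/2) = 0.000039
c = 2·arcsin(√a) = 0.012537 rad = 0.7183°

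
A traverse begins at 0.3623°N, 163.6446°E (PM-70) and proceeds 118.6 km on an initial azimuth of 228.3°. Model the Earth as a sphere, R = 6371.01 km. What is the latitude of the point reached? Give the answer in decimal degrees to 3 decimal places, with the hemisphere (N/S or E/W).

δ = d/R = 118.6/6371.01 = 0.018616 rad
φ₂ = arcsin(sin φ₁ cos δ + cos φ₁ sin δ cos θ)
   = arcsin(0.00632·0.99983 + 0.99998·0.01861·-0.66523) = -0.34724°
λ₂ = λ₁ + atan2(sin θ sin δ cos φ₁, cos δ − sin φ₁ sin φ₂) = 162.84825°

0.347°S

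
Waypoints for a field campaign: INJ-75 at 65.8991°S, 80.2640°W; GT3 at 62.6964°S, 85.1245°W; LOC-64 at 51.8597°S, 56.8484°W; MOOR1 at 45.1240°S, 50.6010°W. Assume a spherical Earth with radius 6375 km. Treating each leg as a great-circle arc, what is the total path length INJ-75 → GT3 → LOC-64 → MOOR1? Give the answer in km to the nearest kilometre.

3363 km

INJ-75→GT3: c = 0.066877 rad, d = 426.34 km
GT3→LOC-64: c = 0.322761 rad, d = 2057.60 km
LOC-64→MOOR1: c = 0.137878 rad, d = 878.97 km
Total = 426.34 + 2057.60 + 878.97 = 3362.91 km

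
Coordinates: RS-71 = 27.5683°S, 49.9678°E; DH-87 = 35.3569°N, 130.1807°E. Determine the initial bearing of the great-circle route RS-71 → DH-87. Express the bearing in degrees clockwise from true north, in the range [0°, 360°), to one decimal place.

54.3°

Δλ = 80.2129°
y = sin Δλ · cos φ₂ = 0.803694
x = cos φ₁ sin φ₂ − sin φ₁ cos φ₂ cos Δλ = 0.577127
θ = atan2(y, x) = 54.3181° → 54.3181° (mod 360°)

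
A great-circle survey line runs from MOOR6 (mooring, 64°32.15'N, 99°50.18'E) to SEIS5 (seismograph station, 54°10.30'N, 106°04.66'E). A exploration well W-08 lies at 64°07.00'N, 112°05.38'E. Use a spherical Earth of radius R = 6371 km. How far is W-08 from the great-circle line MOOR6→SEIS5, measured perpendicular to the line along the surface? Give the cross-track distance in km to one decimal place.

559.7 km

MOOR6: φ = +64.53583°, λ = +99.83633°
SEIS5: φ = +54.17167°, λ = +106.07767°
W-08: φ = +64.11667°, λ = +112.08967°
δ₁₃ = central angle MOOR6→W-08 = 0.092797 rad  (haversine)
θ₁₃ = bearing MOOR6→W-08 = 88.972°,  θ₁₂ = bearing MOOR6→SEIS5 = 160.201°
dₓₜ = R·arcsin(sin δ₁₃ · sin(θ₁₃ − θ₁₂)) = 6371·arcsin(0.09266·sin(-71.229°)) = -559.682 km
|dₓₜ| = 559.682 km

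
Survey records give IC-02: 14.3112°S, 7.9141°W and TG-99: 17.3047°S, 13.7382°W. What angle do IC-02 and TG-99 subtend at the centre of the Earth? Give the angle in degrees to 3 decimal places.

6.352°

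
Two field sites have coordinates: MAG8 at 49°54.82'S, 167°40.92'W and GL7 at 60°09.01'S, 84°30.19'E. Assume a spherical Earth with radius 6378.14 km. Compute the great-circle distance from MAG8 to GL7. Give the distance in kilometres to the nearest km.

6185 km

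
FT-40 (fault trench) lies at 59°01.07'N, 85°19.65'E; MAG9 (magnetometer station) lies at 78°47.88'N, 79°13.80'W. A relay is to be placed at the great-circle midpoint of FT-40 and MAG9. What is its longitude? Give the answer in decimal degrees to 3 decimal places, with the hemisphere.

FT-40: φ = +59.01783°, λ = +85.32750°
MAG9: φ = +78.79800°, λ = -79.23000°
Bx = cos φ₂ cos Δλ = -0.187255,  By = cos φ₂ sin Δλ = -0.051728
φₘ = atan2(sin φ₁ + sin φ₂, √((cos φ₁ + Bx)² + By²)) = 79.77531°
λₘ = λ₁ + atan2(By, cos φ₁ + Bx) = 76.35230°

76.352°E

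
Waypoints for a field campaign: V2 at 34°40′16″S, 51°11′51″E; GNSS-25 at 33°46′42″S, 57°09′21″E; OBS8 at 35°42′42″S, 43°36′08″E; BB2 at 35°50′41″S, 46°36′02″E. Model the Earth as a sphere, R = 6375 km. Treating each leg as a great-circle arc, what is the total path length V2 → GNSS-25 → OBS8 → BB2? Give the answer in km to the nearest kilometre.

2085 km

V2: φ = -34.67111°, λ = +51.19750°
GNSS-25: φ = -33.77833°, λ = +57.15583°
OBS8: φ = -35.71167°, λ = +43.60222°
BB2: φ = -35.84472°, λ = +46.60056°
V2→GNSS-25: c = 0.087371 rad, d = 556.99 km
GNSS-25→OBS8: c = 0.197116 rad, d = 1256.61 km
OBS8→BB2: c = 0.042517 rad, d = 271.05 km
Total = 556.99 + 1256.61 + 271.05 = 2084.65 km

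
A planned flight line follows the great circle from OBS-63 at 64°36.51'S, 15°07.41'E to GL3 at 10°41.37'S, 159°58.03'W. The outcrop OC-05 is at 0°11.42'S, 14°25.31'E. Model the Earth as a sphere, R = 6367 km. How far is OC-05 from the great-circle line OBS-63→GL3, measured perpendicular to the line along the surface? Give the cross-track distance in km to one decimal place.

577.5 km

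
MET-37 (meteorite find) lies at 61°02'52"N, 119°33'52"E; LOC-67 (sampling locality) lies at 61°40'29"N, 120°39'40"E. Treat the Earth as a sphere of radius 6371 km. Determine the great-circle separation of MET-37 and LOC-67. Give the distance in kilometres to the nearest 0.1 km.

MET-37: φ = +61.04778°, λ = +119.56444°
LOC-67: φ = +61.67472°, λ = +120.66111°
Δφ = 0.6269°,  Δλ = 1.0967°
a = sin²(Δφ/2) + cos φ₁ cos φ₂ sin²(Δλ/2) = 0.000051
c = 2·arcsin(√a) = 0.014279 rad = 0.8181°
d = R·c = 6371 × 0.014279 = 91.0 km

91.0 km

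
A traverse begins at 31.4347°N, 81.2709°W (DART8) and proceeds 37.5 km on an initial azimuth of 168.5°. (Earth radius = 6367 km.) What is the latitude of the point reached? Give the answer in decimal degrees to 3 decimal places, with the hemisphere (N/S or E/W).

δ = d/R = 37.5/6367 = 0.005890 rad
φ₂ = arcsin(sin φ₁ cos δ + cos φ₁ sin δ cos θ)
   = arcsin(0.52153·0.99998 + 0.85324·0.00589·-0.97992) = 31.10399°
λ₂ = λ₁ + atan2(sin θ sin δ cos φ₁, cos δ − sin φ₁ sin φ₂) = -81.19233°

31.104°N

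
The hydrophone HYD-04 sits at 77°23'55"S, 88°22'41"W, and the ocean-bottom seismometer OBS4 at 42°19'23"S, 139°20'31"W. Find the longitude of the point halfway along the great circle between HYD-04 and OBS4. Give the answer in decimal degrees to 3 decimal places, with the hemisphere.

128.403°W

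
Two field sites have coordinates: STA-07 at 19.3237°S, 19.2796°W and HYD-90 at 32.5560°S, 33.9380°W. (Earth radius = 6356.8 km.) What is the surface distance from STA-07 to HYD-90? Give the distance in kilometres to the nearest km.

Δφ = -13.2323°,  Δλ = -14.6584°
a = sin²(Δφ/2) + cos φ₁ cos φ₂ sin²(Δλ/2) = 0.026219
c = 2·arcsin(√a) = 0.325279 rad = 18.6371°
d = R·c = 6356.8 × 0.325279 = 2067.7 km

2068 km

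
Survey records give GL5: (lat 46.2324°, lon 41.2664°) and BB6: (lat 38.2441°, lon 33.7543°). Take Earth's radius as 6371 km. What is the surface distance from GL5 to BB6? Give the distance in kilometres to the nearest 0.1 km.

Δφ = -7.9883°,  Δλ = -7.5121°
a = sin²(Δφ/2) + cos φ₁ cos φ₂ sin²(Δλ/2) = 0.007183
c = 2·arcsin(√a) = 0.169711 rad = 9.7237°
d = R·c = 6371 × 0.169711 = 1081.2 km

1081.2 km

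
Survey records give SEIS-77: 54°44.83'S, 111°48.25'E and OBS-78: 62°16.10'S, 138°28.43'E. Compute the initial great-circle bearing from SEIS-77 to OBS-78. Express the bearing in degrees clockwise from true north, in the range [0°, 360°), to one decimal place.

SEIS-77: φ = -54.74717°, λ = +111.80417°
OBS-78: φ = -62.26833°, λ = +138.47383°
Δλ = 26.6697°
y = sin Δλ · cos φ₂ = 0.208862
x = cos φ₁ sin φ₂ − sin φ₁ cos φ₂ cos Δλ = -0.171321
θ = atan2(y, x) = 129.3605° → 129.3605° (mod 360°)

129.4°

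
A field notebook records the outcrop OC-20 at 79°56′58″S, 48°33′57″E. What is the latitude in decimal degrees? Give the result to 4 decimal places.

79.9494°S

79° + 56′/60 + 58″/3600 = 79 + 0.93333 + 0.01611 = 79.9494°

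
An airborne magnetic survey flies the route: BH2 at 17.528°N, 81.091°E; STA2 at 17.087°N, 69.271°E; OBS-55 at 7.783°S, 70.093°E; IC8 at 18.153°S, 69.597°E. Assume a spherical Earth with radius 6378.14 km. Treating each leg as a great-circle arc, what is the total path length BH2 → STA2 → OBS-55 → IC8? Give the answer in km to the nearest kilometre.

5183 km

BH2→STA2: c = 0.197076 rad, d = 1256.98 km
STA2→OBS-55: c = 0.434295 rad, d = 2769.99 km
OBS-55→IC8: c = 0.181187 rad, d = 1155.63 km
Total = 1256.98 + 2769.99 + 1155.63 = 5182.61 km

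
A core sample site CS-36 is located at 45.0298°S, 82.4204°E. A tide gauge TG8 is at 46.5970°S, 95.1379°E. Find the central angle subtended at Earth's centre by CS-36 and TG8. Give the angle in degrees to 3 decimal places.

Δφ = -1.5672°,  Δλ = 12.7175°
a = sin²(Δφ/2) + cos φ₁ cos φ₂ sin²(Δλ/2) = 0.006144
c = 2·arcsin(√a) = 0.156926 rad = 8.9912°

8.991°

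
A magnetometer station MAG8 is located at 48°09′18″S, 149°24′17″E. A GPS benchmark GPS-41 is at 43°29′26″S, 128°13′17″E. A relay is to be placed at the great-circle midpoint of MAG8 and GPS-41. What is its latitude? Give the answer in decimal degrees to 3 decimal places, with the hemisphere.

MAG8: φ = -48.15500°, λ = +149.40472°
GPS-41: φ = -43.49056°, λ = +128.22139°
Bx = cos φ₂ cos Δλ = 0.676466,  By = cos φ₂ sin Δλ = -0.262157
φₘ = atan2(sin φ₁ + sin φ₂, √((cos φ₁ + Bx)² + By²)) = -46.31386°
λₘ = λ₁ + atan2(By, cos φ₁ + Bx) = 138.36400°

46.314°S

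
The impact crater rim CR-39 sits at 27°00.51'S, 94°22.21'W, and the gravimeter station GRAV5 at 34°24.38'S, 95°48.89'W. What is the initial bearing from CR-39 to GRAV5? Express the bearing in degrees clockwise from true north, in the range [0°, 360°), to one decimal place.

189.2°

CR-39: φ = -27.00850°, λ = -94.37017°
GRAV5: φ = -34.40633°, λ = -95.81483°
Δλ = -1.4447°
y = sin Δλ · cos φ₂ = -0.020801
x = cos φ₁ sin φ₂ − sin φ₁ cos φ₂ cos Δλ = -0.128877
θ = atan2(y, x) = -170.8315° → 189.1685° (mod 360°)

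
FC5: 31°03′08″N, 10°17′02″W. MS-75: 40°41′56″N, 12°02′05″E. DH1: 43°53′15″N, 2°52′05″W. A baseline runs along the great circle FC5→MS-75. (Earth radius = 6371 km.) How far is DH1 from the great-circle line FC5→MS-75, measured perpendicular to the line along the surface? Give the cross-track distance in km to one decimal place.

852.7 km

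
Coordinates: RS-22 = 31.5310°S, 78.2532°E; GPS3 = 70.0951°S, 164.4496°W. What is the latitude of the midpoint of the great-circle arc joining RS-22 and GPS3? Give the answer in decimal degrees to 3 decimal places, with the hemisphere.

62.580°S

Bx = cos φ₂ cos Δλ = -0.156137,  By = cos φ₂ sin Δλ = 0.302546
φₘ = atan2(sin φ₁ + sin φ₂, √((cos φ₁ + Bx)² + By²)) = -62.57978°
λₘ = λ₁ + atan2(By, cos φ₁ + Bx) = 101.74081°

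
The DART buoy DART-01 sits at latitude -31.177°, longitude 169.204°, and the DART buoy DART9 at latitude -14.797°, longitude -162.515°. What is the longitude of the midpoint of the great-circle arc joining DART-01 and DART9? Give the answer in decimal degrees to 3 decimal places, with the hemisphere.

175.774°W

Bx = cos φ₂ cos Δλ = 0.851430,  By = cos φ₂ sin Δλ = 0.458084
φₘ = atan2(sin φ₁ + sin φ₂, √((cos φ₁ + Bx)² + By²)) = -23.62508°
λₘ = λ₁ + atan2(By, cos φ₁ + Bx) = -175.77427°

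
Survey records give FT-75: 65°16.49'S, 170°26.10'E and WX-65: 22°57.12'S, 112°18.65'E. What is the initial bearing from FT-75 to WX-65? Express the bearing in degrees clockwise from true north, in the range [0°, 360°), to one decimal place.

FT-75: φ = -65.27483°, λ = +170.43500°
WX-65: φ = -22.95200°, λ = +112.31083°
Δλ = -58.1242°
y = sin Δλ · cos φ₂ = -0.781965
x = cos φ₁ sin φ₂ − sin φ₁ cos φ₂ cos Δλ = 0.278587
θ = atan2(y, x) = -70.3908° → 289.6092° (mod 360°)

289.6°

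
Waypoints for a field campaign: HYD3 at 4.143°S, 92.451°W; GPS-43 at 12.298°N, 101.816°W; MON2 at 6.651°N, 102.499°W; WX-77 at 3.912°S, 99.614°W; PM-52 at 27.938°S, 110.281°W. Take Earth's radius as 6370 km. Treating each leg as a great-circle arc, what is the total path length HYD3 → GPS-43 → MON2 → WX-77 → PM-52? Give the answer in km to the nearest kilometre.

HYD3→GPS-43: c = 0.329750 rad, d = 2100.51 km
GPS-43→MON2: c = 0.099257 rad, d = 632.27 km
MON2→WX-77: c = 0.191089 rad, d = 1217.24 km
WX-77→PM-52: c = 0.455298 rad, d = 2900.25 km
Total = 2100.51 + 632.27 + 1217.24 + 2900.25 = 6850.26 km

6850 km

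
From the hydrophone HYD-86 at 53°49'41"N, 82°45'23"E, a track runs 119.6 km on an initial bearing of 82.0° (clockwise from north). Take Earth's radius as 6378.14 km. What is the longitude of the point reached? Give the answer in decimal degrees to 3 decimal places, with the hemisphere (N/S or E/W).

HYD-86: φ = +53.82806°, λ = +82.75639°
δ = d/R = 119.6/6378.14 = 0.018752 rad
φ₂ = arcsin(sin φ₁ cos δ + cos φ₁ sin δ cos θ)
   = arcsin(0.80725·0.99982 + 0.59021·0.01875·0.13917) = 53.96402°
λ₂ = λ₁ + atan2(sin θ sin δ cos φ₁, cos δ − sin φ₁ sin φ₂) = 84.56508°

84.565°E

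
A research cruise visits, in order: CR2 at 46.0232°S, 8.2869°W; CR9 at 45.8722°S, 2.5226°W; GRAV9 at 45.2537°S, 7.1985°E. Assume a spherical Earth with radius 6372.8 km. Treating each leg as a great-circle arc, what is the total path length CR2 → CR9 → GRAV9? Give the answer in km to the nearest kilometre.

CR2→CR9: c = 0.069987 rad, d = 446.01 km
CR9→GRAV9: c = 0.119202 rad, d = 759.65 km
Total = 446.01 + 759.65 = 1205.66 km

1206 km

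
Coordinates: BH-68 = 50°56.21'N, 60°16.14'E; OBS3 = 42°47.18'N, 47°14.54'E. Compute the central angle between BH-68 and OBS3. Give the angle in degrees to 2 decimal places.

BH-68: φ = +50.93683°, λ = +60.26900°
OBS3: φ = +42.78633°, λ = +47.24233°
Δφ = -8.1505°,  Δλ = -13.0267°
a = sin²(Δφ/2) + cos φ₁ cos φ₂ sin²(Δλ/2) = 0.011001
c = 2·arcsin(√a) = 0.210161 rad = 12.0414°

12.04°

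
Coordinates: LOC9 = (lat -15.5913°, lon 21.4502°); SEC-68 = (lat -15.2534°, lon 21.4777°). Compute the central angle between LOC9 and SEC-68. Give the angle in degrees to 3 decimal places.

0.339°

Δφ = 0.3379°,  Δλ = 0.0275°
a = sin²(Δφ/2) + cos φ₁ cos φ₂ sin²(Δλ/2) = 0.000009
c = 2·arcsin(√a) = 0.005916 rad = 0.3389°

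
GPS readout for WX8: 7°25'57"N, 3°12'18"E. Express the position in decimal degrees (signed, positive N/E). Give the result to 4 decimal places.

+7.4325°, +3.2050°

lat: 7.4325° N → +7.4325°
lon: 3.2050° E → +3.2050°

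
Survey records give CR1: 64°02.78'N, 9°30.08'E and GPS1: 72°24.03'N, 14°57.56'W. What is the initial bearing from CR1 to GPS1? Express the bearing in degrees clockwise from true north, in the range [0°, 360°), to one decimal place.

CR1: φ = +64.04633°, λ = +9.50133°
GPS1: φ = +72.40050°, λ = -14.95933°
Δλ = -24.4607°
y = sin Δλ · cos φ₂ = -0.125198
x = cos φ₁ sin φ₂ − sin φ₁ cos φ₂ cos Δλ = 0.169693
θ = atan2(y, x) = -36.4197° → 323.5803° (mod 360°)

323.6°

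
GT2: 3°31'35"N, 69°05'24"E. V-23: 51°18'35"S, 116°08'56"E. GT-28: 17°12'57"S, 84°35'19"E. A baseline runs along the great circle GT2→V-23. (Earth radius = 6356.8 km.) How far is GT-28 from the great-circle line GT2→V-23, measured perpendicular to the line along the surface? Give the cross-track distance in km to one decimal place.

305.1 km

GT2: φ = +3.52639°, λ = +69.09000°
V-23: φ = -51.30972°, λ = +116.14889°
GT-28: φ = -17.21583°, λ = +84.58861°
δ₁₃ = central angle GT2→GT-28 = 0.449843 rad  (haversine)
θ₁₃ = bearing GT2→GT-28 = 144.055°,  θ₁₂ = bearing GT2→V-23 = 150.391°
dₓₜ = R·arcsin(sin δ₁₃ · sin(θ₁₃ − θ₁₂)) = 6356.8·arcsin(0.43482·sin(-6.336°)) = -305.136 km
|dₓₜ| = 305.136 km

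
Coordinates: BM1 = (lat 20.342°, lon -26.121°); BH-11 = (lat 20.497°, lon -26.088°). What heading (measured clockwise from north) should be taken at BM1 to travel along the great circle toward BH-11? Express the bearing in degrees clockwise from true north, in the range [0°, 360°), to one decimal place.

Δλ = 0.0330°
y = sin Δλ · cos φ₂ = 0.000539
x = cos φ₁ sin φ₂ − sin φ₁ cos φ₂ cos Δλ = 0.002705
θ = atan2(y, x) = 11.2780° → 11.2780° (mod 360°)

11.3°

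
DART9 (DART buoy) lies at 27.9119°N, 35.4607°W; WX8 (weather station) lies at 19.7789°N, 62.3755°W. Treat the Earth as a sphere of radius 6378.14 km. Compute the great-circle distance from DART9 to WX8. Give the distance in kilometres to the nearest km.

Δφ = -8.1330°,  Δλ = -26.9148°
a = sin²(Δφ/2) + cos φ₁ cos φ₂ sin²(Δλ/2) = 0.050065
c = 2·arcsin(√a) = 0.451323 rad = 25.8589°
d = R·c = 6378.14 × 0.451323 = 2878.6 km

2879 km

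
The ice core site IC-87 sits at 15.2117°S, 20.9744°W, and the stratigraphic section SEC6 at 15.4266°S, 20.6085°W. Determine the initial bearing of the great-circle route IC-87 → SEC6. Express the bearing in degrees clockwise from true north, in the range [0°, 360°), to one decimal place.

121.4°

Δλ = 0.3659°
y = sin Δλ · cos φ₂ = 0.006156
x = cos φ₁ sin φ₂ − sin φ₁ cos φ₂ cos Δλ = -0.003756
θ = atan2(y, x) = 121.3878° → 121.3878° (mod 360°)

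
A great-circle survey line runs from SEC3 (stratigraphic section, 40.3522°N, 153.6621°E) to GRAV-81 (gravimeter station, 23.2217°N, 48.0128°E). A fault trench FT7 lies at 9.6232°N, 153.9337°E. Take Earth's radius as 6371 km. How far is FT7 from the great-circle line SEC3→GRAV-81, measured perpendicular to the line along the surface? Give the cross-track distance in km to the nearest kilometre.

2981 km

δ₁₃ = central angle SEC3→FT7 = 0.536339 rad  (haversine)
θ₁₃ = bearing SEC3→FT7 = 179.476°,  θ₁₂ = bearing SEC3→GRAV-81 = 297.517°
dₓₜ = R·arcsin(sin δ₁₃ · sin(θ₁₃ − θ₁₂)) = 6371·arcsin(0.51099·sin(-118.041°)) = -2980.960 km
|dₓₜ| = 2980.960 km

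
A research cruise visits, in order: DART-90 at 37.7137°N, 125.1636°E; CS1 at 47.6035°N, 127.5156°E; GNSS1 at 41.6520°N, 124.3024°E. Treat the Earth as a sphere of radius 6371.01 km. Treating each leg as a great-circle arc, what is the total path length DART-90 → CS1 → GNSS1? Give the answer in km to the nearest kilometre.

1825 km

DART-90→CS1: c = 0.175206 rad, d = 1116.24 km
CS1→GNSS1: c = 0.111251 rad, d = 708.78 km
Total = 1116.24 + 708.78 = 1825.02 km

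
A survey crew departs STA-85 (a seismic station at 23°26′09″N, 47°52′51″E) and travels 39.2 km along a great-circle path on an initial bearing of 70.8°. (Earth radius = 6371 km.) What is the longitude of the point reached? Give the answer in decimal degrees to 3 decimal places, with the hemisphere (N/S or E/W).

48.244°E

STA-85: φ = +23.43583°, λ = +47.88083°
δ = d/R = 39.2/6371 = 0.006153 rad
φ₂ = arcsin(sin φ₁ cos δ + cos φ₁ sin δ cos θ)
   = arcsin(0.39772·0.99998 + 0.91751·0.00615·0.32887) = 23.55135°
λ₂ = λ₁ + atan2(sin θ sin δ cos φ₁, cos δ − sin φ₁ sin φ₂) = 48.24401°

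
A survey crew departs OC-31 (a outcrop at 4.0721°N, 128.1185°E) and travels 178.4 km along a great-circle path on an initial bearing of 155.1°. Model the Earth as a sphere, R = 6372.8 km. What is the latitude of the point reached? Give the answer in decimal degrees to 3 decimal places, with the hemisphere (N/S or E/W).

2.617°N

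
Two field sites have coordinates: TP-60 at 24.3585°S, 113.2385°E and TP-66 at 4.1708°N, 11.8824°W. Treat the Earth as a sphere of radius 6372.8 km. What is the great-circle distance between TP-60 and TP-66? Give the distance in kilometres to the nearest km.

Δφ = 28.5293°,  Δλ = -125.1209°
a = sin²(Δφ/2) + cos φ₁ cos φ₂ sin²(Δλ/2) = 0.776350
c = 2·arcsin(√a) = 2.156398 rad = 123.5525°
d = R·c = 6372.8 × 2.156398 = 13742.3 km

13742 km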